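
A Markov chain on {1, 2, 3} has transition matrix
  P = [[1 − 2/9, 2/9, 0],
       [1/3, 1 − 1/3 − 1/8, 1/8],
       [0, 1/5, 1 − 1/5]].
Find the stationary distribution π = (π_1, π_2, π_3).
π = (12/25, 8/25, 1/5)

This is a birth-death chain on three states, which satisfies detailed balance: π_1 · P_{12} = π_2 · P_{21} and π_2 · P_{23} = π_3 · P_{32}.
From π_1 · 2/9 = π_2 · 1/3: π_2/π_1 = (2/9)/(1/3) = 2/3.
From π_2 · 1/8 = π_3 · 1/5: π_3/π_2 = (1/8)/(1/5) = 5/8.
Take π_1 proportional to 1; then unnormalized π = (1, 2/3, 5/12). Normalize by dividing by the sum 25/12:
  π = (12/25, 8/25, 1/5).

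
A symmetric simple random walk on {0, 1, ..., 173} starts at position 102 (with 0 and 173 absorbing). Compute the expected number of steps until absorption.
E[τ | X_0 = 102] = 7242

Let v_k = E[τ | X_0 = k]. Boundary: v_0 = v_173 = 0. Recurrence: v_k = 1 + (v_{k-1} + v_{k+1})/2 for 1 ≤ k ≤ 172. The particular solution to v_k − (v_{k-1} + v_{k+1})/2 = 1 is v_k = −k^2. Adding homogeneous solution A + B k and matching boundaries gives v_k = k (173 − k). Substituting k = 102: v_102 = 102 · 71 = 7242.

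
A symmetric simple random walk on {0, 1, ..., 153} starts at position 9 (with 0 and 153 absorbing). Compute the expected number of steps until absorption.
E[τ | X_0 = 9] = 1296

Let v_k = E[τ | X_0 = k]. Boundary: v_0 = v_153 = 0. Recurrence: v_k = 1 + (v_{k-1} + v_{k+1})/2 for 1 ≤ k ≤ 152. The particular solution to v_k − (v_{k-1} + v_{k+1})/2 = 1 is v_k = −k^2. Adding homogeneous solution A + B k and matching boundaries gives v_k = k (153 − k). Substituting k = 9: v_9 = 9 · 144 = 1296.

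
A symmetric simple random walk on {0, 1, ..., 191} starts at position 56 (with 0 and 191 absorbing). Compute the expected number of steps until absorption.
E[τ | X_0 = 56] = 7560

Let v_k = E[τ | X_0 = k]. Boundary: v_0 = v_191 = 0. Recurrence: v_k = 1 + (v_{k-1} + v_{k+1})/2 for 1 ≤ k ≤ 190. The particular solution to v_k − (v_{k-1} + v_{k+1})/2 = 1 is v_k = −k^2. Adding homogeneous solution A + B k and matching boundaries gives v_k = k (191 − k). Substituting k = 56: v_56 = 56 · 135 = 7560.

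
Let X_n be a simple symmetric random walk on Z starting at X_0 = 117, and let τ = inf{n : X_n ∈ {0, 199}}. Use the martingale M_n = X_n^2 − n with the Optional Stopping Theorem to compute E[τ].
E[τ] = 9594

M_n = X_n^2 − n is a martingale (since E[X_{n+1}^2 | F_n] = X_n^2 + 1). By OST (τ has finite mean in a bounded region), E[M_τ] = E[M_0] = X_0^2 − 0 = 117^2 = 13689. Also E[M_τ] = E[X_τ^2] − E[τ]. The walk exits at 0 or 199, with P(hit 199 first) = 117/199, so E[X_τ^2] = 199^2 · 117/199 + 0 = 23283. Thus E[τ] = E[X_τ^2] − E[M_τ] = 23283 − 13689 = 9594 = 117(199 − 117) = 9594.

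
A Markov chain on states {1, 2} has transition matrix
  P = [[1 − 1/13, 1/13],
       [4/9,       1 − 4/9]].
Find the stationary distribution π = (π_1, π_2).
π_1 = 52/61, π_2 = 9/61

Solve πP = π with π_1 + π_2 = 1. From πP = π: π_1 · (1 − 1/13) + π_2 · 4/9 = π_1 ⇒ π_2 · 4/9 = π_1 · 1/13 ⇒ π_2/π_1 = (1/13)/(4/9) = 9/52. Together with π_1 + π_2 = 1:
  π_1 = (4/9)/(1/13 + 4/9) = (4/9)/(61/117) = 52/61,
  π_2 = (1/13)/(1/13 + 4/9) = (1/13)/(61/117) = 9/61.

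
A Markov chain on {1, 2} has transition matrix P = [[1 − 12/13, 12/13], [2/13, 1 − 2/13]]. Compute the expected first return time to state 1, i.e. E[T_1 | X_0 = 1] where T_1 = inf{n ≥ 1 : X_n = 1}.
E[T_1 | X_0 = 1] = 1/π_1 = 7

For an irreducible recurrent Markov chain with stationary distribution π, E[T_i | X_0 = i] = 1/π_i (Kac's formula). Here π_1 = (2/13)/(12/13 + 2/13) = (2/13)/(14/13) = 1/7, so E[T_1 | X_0 = 1] = 1/π_1 = (12/13 + 2/13)/(2/13) = (14/13)/(2/13) = 7.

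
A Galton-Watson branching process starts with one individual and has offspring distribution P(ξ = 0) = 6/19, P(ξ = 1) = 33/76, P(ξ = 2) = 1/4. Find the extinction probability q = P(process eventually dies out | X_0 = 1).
q = 1

Mean offspring μ = 0·6/19 + 1·33/76 + 2·1/4 = 71/76 ≤ 1. For μ ≤ 1 with offspring not concentrated at 1, the Galton-Watson process goes extinct almost surely, so q = 1.
(Algebraic check: The pgf is f(s) = 6/19 + 33/76·s + 1/4·s². The extinction probability q is the smallest fixed point of f in [0, 1]. Setting s = f(s):
  1/4·s² + (33/76 − 1)·s + 6/19 = 0
  1/4·s² − (6/19 + 1/4)·s + 6/19 = 0
which factors as (s − 1)·(1/4·s − 6/19) = 0, giving roots s = 1 and s = (6/19)/(1/4) = 24/19. Since 24/19 ≥ 1, the smallest root in [0, 1] is s = 1.)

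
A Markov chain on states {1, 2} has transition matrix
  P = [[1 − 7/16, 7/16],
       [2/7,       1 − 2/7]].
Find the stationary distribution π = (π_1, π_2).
π_1 = 32/81, π_2 = 49/81

Solve πP = π with π_1 + π_2 = 1. From πP = π: π_1 · (1 − 7/16) + π_2 · 2/7 = π_1 ⇒ π_2 · 2/7 = π_1 · 7/16 ⇒ π_2/π_1 = (7/16)/(2/7) = 49/32. Together with π_1 + π_2 = 1:
  π_1 = (2/7)/(7/16 + 2/7) = (2/7)/(81/112) = 32/81,
  π_2 = (7/16)/(7/16 + 2/7) = (7/16)/(81/112) = 49/81.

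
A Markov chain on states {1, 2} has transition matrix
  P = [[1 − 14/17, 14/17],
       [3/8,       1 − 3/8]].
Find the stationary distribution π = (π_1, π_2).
π_1 = 51/163, π_2 = 112/163

Solve πP = π with π_1 + π_2 = 1. From πP = π: π_1 · (1 − 14/17) + π_2 · 3/8 = π_1 ⇒ π_2 · 3/8 = π_1 · 14/17 ⇒ π_2/π_1 = (14/17)/(3/8) = 112/51. Together with π_1 + π_2 = 1:
  π_1 = (3/8)/(14/17 + 3/8) = (3/8)/(163/136) = 51/163,
  π_2 = (14/17)/(14/17 + 3/8) = (14/17)/(163/136) = 112/163.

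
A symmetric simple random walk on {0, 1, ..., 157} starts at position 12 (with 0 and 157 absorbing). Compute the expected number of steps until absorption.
E[τ | X_0 = 12] = 1740

Let v_k = E[τ | X_0 = k]. Boundary: v_0 = v_157 = 0. Recurrence: v_k = 1 + (v_{k-1} + v_{k+1})/2 for 1 ≤ k ≤ 156. The particular solution to v_k − (v_{k-1} + v_{k+1})/2 = 1 is v_k = −k^2. Adding homogeneous solution A + B k and matching boundaries gives v_k = k (157 − k). Substituting k = 12: v_12 = 12 · 145 = 1740.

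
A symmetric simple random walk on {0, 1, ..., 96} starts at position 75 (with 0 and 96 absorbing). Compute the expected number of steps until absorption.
E[τ | X_0 = 75] = 1575

Let v_k = E[τ | X_0 = k]. Boundary: v_0 = v_96 = 0. Recurrence: v_k = 1 + (v_{k-1} + v_{k+1})/2 for 1 ≤ k ≤ 95. The particular solution to v_k − (v_{k-1} + v_{k+1})/2 = 1 is v_k = −k^2. Adding homogeneous solution A + B k and matching boundaries gives v_k = k (96 − k). Substituting k = 75: v_75 = 75 · 21 = 1575.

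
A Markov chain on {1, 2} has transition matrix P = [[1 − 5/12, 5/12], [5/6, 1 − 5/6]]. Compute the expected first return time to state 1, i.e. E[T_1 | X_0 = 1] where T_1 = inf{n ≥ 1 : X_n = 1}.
E[T_1 | X_0 = 1] = 1/π_1 = 3/2

For an irreducible recurrent Markov chain with stationary distribution π, E[T_i | X_0 = i] = 1/π_i (Kac's formula). Here π_1 = (5/6)/(5/12 + 5/6) = (5/6)/(5/4) = 2/3, so E[T_1 | X_0 = 1] = 1/π_1 = (5/12 + 5/6)/(5/6) = (5/4)/(5/6) = 3/2.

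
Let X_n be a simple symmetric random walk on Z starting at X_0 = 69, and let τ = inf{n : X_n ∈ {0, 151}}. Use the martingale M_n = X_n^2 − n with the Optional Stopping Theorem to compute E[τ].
E[τ] = 5658

M_n = X_n^2 − n is a martingale (since E[X_{n+1}^2 | F_n] = X_n^2 + 1). By OST (τ has finite mean in a bounded region), E[M_τ] = E[M_0] = X_0^2 − 0 = 69^2 = 4761. Also E[M_τ] = E[X_τ^2] − E[τ]. The walk exits at 0 or 151, with P(hit 151 first) = 69/151, so E[X_τ^2] = 151^2 · 69/151 + 0 = 10419. Thus E[τ] = E[X_τ^2] − E[M_τ] = 10419 − 4761 = 5658 = 69(151 − 69) = 5658.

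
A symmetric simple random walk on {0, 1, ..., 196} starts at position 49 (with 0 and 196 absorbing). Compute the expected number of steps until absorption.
E[τ | X_0 = 49] = 7203

Let v_k = E[τ | X_0 = k]. Boundary: v_0 = v_196 = 0. Recurrence: v_k = 1 + (v_{k-1} + v_{k+1})/2 for 1 ≤ k ≤ 195. The particular solution to v_k − (v_{k-1} + v_{k+1})/2 = 1 is v_k = −k^2. Adding homogeneous solution A + B k and matching boundaries gives v_k = k (196 − k). Substituting k = 49: v_49 = 49 · 147 = 7203.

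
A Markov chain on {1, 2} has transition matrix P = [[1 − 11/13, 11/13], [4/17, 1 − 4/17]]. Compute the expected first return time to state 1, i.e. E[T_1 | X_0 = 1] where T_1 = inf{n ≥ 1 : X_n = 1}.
E[T_1 | X_0 = 1] = 1/π_1 = 239/52

For an irreducible recurrent Markov chain with stationary distribution π, E[T_i | X_0 = i] = 1/π_i (Kac's formula). Here π_1 = (4/17)/(11/13 + 4/17) = (4/17)/(239/221) = 52/239, so E[T_1 | X_0 = 1] = 1/π_1 = (11/13 + 4/17)/(4/17) = (239/221)/(4/17) = 239/52.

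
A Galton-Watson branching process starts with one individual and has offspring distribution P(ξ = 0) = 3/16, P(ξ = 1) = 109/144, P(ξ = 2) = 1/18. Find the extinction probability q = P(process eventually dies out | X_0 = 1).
q = 1

Mean offspring μ = 0·3/16 + 1·109/144 + 2·1/18 = 125/144 ≤ 1. For μ ≤ 1 with offspring not concentrated at 1, the Galton-Watson process goes extinct almost surely, so q = 1.
(Algebraic check: The pgf is f(s) = 3/16 + 109/144·s + 1/18·s². The extinction probability q is the smallest fixed point of f in [0, 1]. Setting s = f(s):
  1/18·s² + (109/144 − 1)·s + 3/16 = 0
  1/18·s² − (3/16 + 1/18)·s + 3/16 = 0
which factors as (s − 1)·(1/18·s − 3/16) = 0, giving roots s = 1 and s = (3/16)/(1/18) = 27/8. Since 27/8 ≥ 1, the smallest root in [0, 1] is s = 1.)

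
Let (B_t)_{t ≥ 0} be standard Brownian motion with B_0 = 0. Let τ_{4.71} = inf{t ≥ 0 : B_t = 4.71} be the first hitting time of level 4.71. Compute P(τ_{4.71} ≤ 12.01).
P(τ_{4.71} ≤ 12.01) = 2(1 − Φ(4.71/√12.01)) = 2(1 − Φ(1.3591)) ≈ 0.1741

By the reflection principle for standard BM, P(τ_b ≤ t) = 2 · P(B_t ≥ b). Since B_t ~ N(0, t), P(B_t ≥ 4.71) = 1 − Φ(4.71/√t) = 1 − Φ(4.71/√12.01) = 1 − Φ(1.3591) ≈ 0.08706. Doubling: P(τ_{4.71} ≤ 12.01) ≈ 2 · 0.08706 = 0.17412 ≈ 0.1741.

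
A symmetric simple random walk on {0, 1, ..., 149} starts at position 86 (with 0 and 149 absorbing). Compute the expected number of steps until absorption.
E[τ | X_0 = 86] = 5418

Let v_k = E[τ | X_0 = k]. Boundary: v_0 = v_149 = 0. Recurrence: v_k = 1 + (v_{k-1} + v_{k+1})/2 for 1 ≤ k ≤ 148. The particular solution to v_k − (v_{k-1} + v_{k+1})/2 = 1 is v_k = −k^2. Adding homogeneous solution A + B k and matching boundaries gives v_k = k (149 − k). Substituting k = 86: v_86 = 86 · 63 = 5418.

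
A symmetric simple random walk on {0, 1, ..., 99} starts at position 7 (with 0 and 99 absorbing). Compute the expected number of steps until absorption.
E[τ | X_0 = 7] = 644

Let v_k = E[τ | X_0 = k]. Boundary: v_0 = v_99 = 0. Recurrence: v_k = 1 + (v_{k-1} + v_{k+1})/2 for 1 ≤ k ≤ 98. The particular solution to v_k − (v_{k-1} + v_{k+1})/2 = 1 is v_k = −k^2. Adding homogeneous solution A + B k and matching boundaries gives v_k = k (99 − k). Substituting k = 7: v_7 = 7 · 92 = 644.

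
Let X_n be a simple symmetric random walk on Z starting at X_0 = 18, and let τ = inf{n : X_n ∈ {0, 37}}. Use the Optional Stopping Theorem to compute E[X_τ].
E[X_τ] = 18

X_n is a martingale and τ is a bounded-mean stopping time (indeed τ is finite a.s. with bounded expectation since the walk is in a bounded region). By the OST, E[X_τ] = E[X_0] = 18. Equivalently: E[X_τ] = 37 · P(hit 37 first) + 0 · P(hit 0 first) = 37 · (18/37) = 18.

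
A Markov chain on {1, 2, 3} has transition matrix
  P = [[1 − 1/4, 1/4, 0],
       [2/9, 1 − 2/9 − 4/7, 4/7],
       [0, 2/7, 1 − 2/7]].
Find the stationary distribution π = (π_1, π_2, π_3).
π = (8/35, 9/35, 18/35)

This is a birth-death chain on three states, which satisfies detailed balance: π_1 · P_{12} = π_2 · P_{21} and π_2 · P_{23} = π_3 · P_{32}.
From π_1 · 1/4 = π_2 · 2/9: π_2/π_1 = (1/4)/(2/9) = 9/8.
From π_2 · 4/7 = π_3 · 2/7: π_3/π_2 = (4/7)/(2/7) = 2.
Take π_1 proportional to 1; then unnormalized π = (1, 9/8, 9/4). Normalize by dividing by the sum 35/8:
  π = (8/35, 9/35, 18/35).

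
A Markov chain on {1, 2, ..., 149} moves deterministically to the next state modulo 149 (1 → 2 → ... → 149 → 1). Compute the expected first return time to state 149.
E[T_149 | X_0 = 149] = 149

The chain cycles deterministically, so starting at state 149 it returns in exactly 149 steps. Equivalently, the stationary distribution is uniform π_j = 1/149 for every state j, so by Kac's formula E[T_149] = 1/π_149 = 149.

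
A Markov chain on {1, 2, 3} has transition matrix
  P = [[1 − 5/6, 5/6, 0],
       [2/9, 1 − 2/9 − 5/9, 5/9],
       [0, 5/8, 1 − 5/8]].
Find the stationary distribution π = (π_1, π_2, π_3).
π = (12/97, 45/97, 40/97)

This is a birth-death chain on three states, which satisfies detailed balance: π_1 · P_{12} = π_2 · P_{21} and π_2 · P_{23} = π_3 · P_{32}.
From π_1 · 5/6 = π_2 · 2/9: π_2/π_1 = (5/6)/(2/9) = 15/4.
From π_2 · 5/9 = π_3 · 5/8: π_3/π_2 = (5/9)/(5/8) = 8/9.
Take π_1 proportional to 1; then unnormalized π = (1, 15/4, 10/3). Normalize by dividing by the sum 97/12:
  π = (12/97, 45/97, 40/97).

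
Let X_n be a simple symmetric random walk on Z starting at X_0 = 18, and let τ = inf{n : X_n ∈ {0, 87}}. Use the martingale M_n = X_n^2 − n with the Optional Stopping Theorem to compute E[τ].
E[τ] = 1242

M_n = X_n^2 − n is a martingale (since E[X_{n+1}^2 | F_n] = X_n^2 + 1). By OST (τ has finite mean in a bounded region), E[M_τ] = E[M_0] = X_0^2 − 0 = 18^2 = 324. Also E[M_τ] = E[X_τ^2] − E[τ]. The walk exits at 0 or 87, with P(hit 87 first) = 18/87, so E[X_τ^2] = 87^2 · 18/87 + 0 = 1566. Thus E[τ] = E[X_τ^2] − E[M_τ] = 1566 − 324 = 1242 = 18(87 − 18) = 1242.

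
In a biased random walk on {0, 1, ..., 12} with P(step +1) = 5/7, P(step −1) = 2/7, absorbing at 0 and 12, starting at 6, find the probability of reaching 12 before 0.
P(hit 12 before 0) = (1 − (2/5)^6) / (1 − (2/5)^12) = 15625/15689

Let u_k denote P(reach 12 before 0 | start at k). Boundary: u_0 = 0, u_12 = 1. Recurrence: u_k = 5/7·u_{k+1} + 2/7·u_{k-1} for 1 ≤ k ≤ 11. Try u_k = A + B·r^k with r = q/p = (2/7)/(5/7) = 2/5. Substitution satisfies the recurrence; boundary conditions give:
  u_k = (1 − r^k) / (1 − r^N) = (1 − (2/5)^6) / (1 − (2/5)^12) = 15625/15689.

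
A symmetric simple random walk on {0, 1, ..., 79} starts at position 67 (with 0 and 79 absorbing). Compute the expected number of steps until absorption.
E[τ | X_0 = 67] = 804

Let v_k = E[τ | X_0 = k]. Boundary: v_0 = v_79 = 0. Recurrence: v_k = 1 + (v_{k-1} + v_{k+1})/2 for 1 ≤ k ≤ 78. The particular solution to v_k − (v_{k-1} + v_{k+1})/2 = 1 is v_k = −k^2. Adding homogeneous solution A + B k and matching boundaries gives v_k = k (79 − k). Substituting k = 67: v_67 = 67 · 12 = 804.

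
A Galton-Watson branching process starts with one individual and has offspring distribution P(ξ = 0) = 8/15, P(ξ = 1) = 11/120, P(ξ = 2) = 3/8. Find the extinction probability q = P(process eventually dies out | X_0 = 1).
q = 1

Mean offspring μ = 0·8/15 + 1·11/120 + 2·3/8 = 101/120 ≤ 1. For μ ≤ 1 with offspring not concentrated at 1, the Galton-Watson process goes extinct almost surely, so q = 1.
(Algebraic check: The pgf is f(s) = 8/15 + 11/120·s + 3/8·s². The extinction probability q is the smallest fixed point of f in [0, 1]. Setting s = f(s):
  3/8·s² + (11/120 − 1)·s + 8/15 = 0
  3/8·s² − (8/15 + 3/8)·s + 8/15 = 0
which factors as (s − 1)·(3/8·s − 8/15) = 0, giving roots s = 1 and s = (8/15)/(3/8) = 64/45. Since 64/45 ≥ 1, the smallest root in [0, 1] is s = 1.)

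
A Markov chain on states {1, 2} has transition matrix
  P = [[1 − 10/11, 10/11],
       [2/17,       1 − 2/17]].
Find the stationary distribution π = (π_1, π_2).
π_1 = 11/96, π_2 = 85/96

Solve πP = π with π_1 + π_2 = 1. From πP = π: π_1 · (1 − 10/11) + π_2 · 2/17 = π_1 ⇒ π_2 · 2/17 = π_1 · 10/11 ⇒ π_2/π_1 = (10/11)/(2/17) = 85/11. Together with π_1 + π_2 = 1:
  π_1 = (2/17)/(10/11 + 2/17) = (2/17)/(192/187) = 11/96,
  π_2 = (10/11)/(10/11 + 2/17) = (10/11)/(192/187) = 85/96.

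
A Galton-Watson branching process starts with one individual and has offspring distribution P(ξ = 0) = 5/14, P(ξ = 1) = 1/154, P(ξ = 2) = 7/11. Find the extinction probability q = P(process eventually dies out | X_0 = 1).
q = 55/98

The pgf is f(s) = 5/14 + 1/154·s + 7/11·s². The extinction probability q is the smallest fixed point of f in [0, 1]. Setting s = f(s):
  7/11·s² + (1/154 − 1)·s + 5/14 = 0
  7/11·s² − (5/14 + 7/11)·s + 5/14 = 0
which factors as (s − 1)·(7/11·s − 5/14) = 0, giving roots s = 1 and s = (5/14)/(7/11) = 55/98.
Mean offspring μ = 1/154 + 2·7/11 = 197/154 > 1 (supercritical), so q < 1. The extinction probability is the smaller root: q = (5/14)/(7/11) = 55/98.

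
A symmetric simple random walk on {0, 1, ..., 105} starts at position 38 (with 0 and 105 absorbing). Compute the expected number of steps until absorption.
E[τ | X_0 = 38] = 2546

Let v_k = E[τ | X_0 = k]. Boundary: v_0 = v_105 = 0. Recurrence: v_k = 1 + (v_{k-1} + v_{k+1})/2 for 1 ≤ k ≤ 104. The particular solution to v_k − (v_{k-1} + v_{k+1})/2 = 1 is v_k = −k^2. Adding homogeneous solution A + B k and matching boundaries gives v_k = k (105 − k). Substituting k = 38: v_38 = 38 · 67 = 2546.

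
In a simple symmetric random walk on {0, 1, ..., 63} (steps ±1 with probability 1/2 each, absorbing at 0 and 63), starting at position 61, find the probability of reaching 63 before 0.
P(hit 63 before 0) = 61/63

Let u_k = P(hit 63 before 0 | start at k). Then u_0 = 0, u_63 = 1, and u_k = u_{k-1}/2 + u_{k+1}/2 for 1 ≤ k ≤ 62. This harmonic recurrence is solved by u_k = k/63, giving u_61 = 61/63.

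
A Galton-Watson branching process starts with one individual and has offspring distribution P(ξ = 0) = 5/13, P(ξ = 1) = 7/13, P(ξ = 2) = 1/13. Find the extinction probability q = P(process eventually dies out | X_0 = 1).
q = 1

Mean offspring μ = 0·5/13 + 1·7/13 + 2·1/13 = 9/13 ≤ 1. For μ ≤ 1 with offspring not concentrated at 1, the Galton-Watson process goes extinct almost surely, so q = 1.
(Algebraic check: The pgf is f(s) = 5/13 + 7/13·s + 1/13·s². The extinction probability q is the smallest fixed point of f in [0, 1]. Setting s = f(s):
  1/13·s² + (7/13 − 1)·s + 5/13 = 0
  1/13·s² − (5/13 + 1/13)·s + 5/13 = 0
which factors as (s − 1)·(1/13·s − 5/13) = 0, giving roots s = 1 and s = (5/13)/(1/13) = 5. Since 5 ≥ 1, the smallest root in [0, 1] is s = 1.)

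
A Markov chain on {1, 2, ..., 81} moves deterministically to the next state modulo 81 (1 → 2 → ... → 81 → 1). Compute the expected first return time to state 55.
E[T_55 | X_0 = 55] = 81

The chain cycles deterministically, so starting at state 55 it returns in exactly 81 steps. Equivalently, the stationary distribution is uniform π_j = 1/81 for every state j, so by Kac's formula E[T_55] = 1/π_55 = 81.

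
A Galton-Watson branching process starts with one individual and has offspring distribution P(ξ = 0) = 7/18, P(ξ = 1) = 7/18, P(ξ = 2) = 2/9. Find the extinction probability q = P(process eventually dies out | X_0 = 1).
q = 1

Mean offspring μ = 0·7/18 + 1·7/18 + 2·2/9 = 5/6 ≤ 1. For μ ≤ 1 with offspring not concentrated at 1, the Galton-Watson process goes extinct almost surely, so q = 1.
(Algebraic check: The pgf is f(s) = 7/18 + 7/18·s + 2/9·s². The extinction probability q is the smallest fixed point of f in [0, 1]. Setting s = f(s):
  2/9·s² + (7/18 − 1)·s + 7/18 = 0
  2/9·s² − (7/18 + 2/9)·s + 7/18 = 0
which factors as (s − 1)·(2/9·s − 7/18) = 0, giving roots s = 1 and s = (7/18)/(2/9) = 7/4. Since 7/4 ≥ 1, the smallest root in [0, 1] is s = 1.)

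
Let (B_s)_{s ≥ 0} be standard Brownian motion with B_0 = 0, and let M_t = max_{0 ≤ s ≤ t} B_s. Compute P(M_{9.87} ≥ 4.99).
P(M_{9.87} ≥ 4.99) = 2·P(B_{9.87} ≥ 4.99) = 2(1 − Φ(4.99/√9.87)) ≈ 0.1122

By the reflection principle for Brownian motion, P(M_t ≥ a) = 2 · P(B_t ≥ a) for a ≥ 0. Since B_t ~ N(0, t), P(B_t ≥ 4.99) = 1 − Φ(4.99/√t) = 1 − Φ(4.99/√9.87) = 1 − Φ(1.5883). So
  P(M_{9.87} ≥ 4.99) = 2(1 − Φ(1.5883)) ≈ 0.1122.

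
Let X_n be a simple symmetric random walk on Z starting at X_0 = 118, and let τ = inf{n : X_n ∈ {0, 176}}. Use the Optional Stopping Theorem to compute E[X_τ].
E[X_τ] = 118

X_n is a martingale and τ is a bounded-mean stopping time (indeed τ is finite a.s. with bounded expectation since the walk is in a bounded region). By the OST, E[X_τ] = E[X_0] = 118. Equivalently: E[X_τ] = 176 · P(hit 176 first) + 0 · P(hit 0 first) = 176 · (118/176) = 118.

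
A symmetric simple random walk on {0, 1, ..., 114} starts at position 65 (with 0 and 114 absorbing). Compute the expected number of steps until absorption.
E[τ | X_0 = 65] = 3185

Let v_k = E[τ | X_0 = k]. Boundary: v_0 = v_114 = 0. Recurrence: v_k = 1 + (v_{k-1} + v_{k+1})/2 for 1 ≤ k ≤ 113. The particular solution to v_k − (v_{k-1} + v_{k+1})/2 = 1 is v_k = −k^2. Adding homogeneous solution A + B k and matching boundaries gives v_k = k (114 − k). Substituting k = 65: v_65 = 65 · 49 = 3185.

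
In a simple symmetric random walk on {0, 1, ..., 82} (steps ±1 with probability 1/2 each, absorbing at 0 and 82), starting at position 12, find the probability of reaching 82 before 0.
P(hit 82 before 0) = 12/82 = 6/41

Let u_k = P(hit 82 before 0 | start at k). Then u_0 = 0, u_82 = 1, and u_k = u_{k-1}/2 + u_{k+1}/2 for 1 ≤ k ≤ 81. This harmonic recurrence is solved by u_k = k/82, giving u_12 = 12/82 = 6/41.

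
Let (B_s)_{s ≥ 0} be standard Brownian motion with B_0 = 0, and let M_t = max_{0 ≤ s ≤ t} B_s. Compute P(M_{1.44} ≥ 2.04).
P(M_{1.44} ≥ 2.04) = 2·P(B_{1.44} ≥ 2.04) = 2(1 − Φ(2.04/√1.44)) ≈ 0.0891

By the reflection principle for Brownian motion, P(M_t ≥ a) = 2 · P(B_t ≥ a) for a ≥ 0. Since B_t ~ N(0, t), P(B_t ≥ 2.04) = 1 − Φ(2.04/√t) = 1 − Φ(2.04/√1.44) = 1 − Φ(1.7000). So
  P(M_{1.44} ≥ 2.04) = 2(1 − Φ(1.7000)) ≈ 0.0891.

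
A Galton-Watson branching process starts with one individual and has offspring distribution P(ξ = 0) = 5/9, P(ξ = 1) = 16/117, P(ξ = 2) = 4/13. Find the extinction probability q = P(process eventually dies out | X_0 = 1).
q = 1

Mean offspring μ = 0·5/9 + 1·16/117 + 2·4/13 = 88/117 ≤ 1. For μ ≤ 1 with offspring not concentrated at 1, the Galton-Watson process goes extinct almost surely, so q = 1.
(Algebraic check: The pgf is f(s) = 5/9 + 16/117·s + 4/13·s². The extinction probability q is the smallest fixed point of f in [0, 1]. Setting s = f(s):
  4/13·s² + (16/117 − 1)·s + 5/9 = 0
  4/13·s² − (5/9 + 4/13)·s + 5/9 = 0
which factors as (s − 1)·(4/13·s − 5/9) = 0, giving roots s = 1 and s = (5/9)/(4/13) = 65/36. Since 65/36 ≥ 1, the smallest root in [0, 1] is s = 1.)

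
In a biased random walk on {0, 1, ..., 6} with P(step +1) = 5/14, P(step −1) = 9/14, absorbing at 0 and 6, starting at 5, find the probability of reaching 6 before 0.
P(hit 6 before 0) = (1 − (9/5)^5) / (1 − (9/5)^6) = 69905/128954

Let u_k denote P(reach 6 before 0 | start at k). Boundary: u_0 = 0, u_6 = 1. Recurrence: u_k = 5/14·u_{k+1} + 9/14·u_{k-1} for 1 ≤ k ≤ 5. Try u_k = A + B·r^k with r = q/p = (9/14)/(5/14) = 9/5. Substitution satisfies the recurrence; boundary conditions give:
  u_k = (1 − r^k) / (1 − r^N) = (1 − (9/5)^5) / (1 − (9/5)^6) = 69905/128954.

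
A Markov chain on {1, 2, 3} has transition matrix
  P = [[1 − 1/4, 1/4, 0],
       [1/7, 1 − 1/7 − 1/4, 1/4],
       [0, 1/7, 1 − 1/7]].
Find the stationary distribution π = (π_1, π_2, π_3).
π = (16/93, 28/93, 49/93)

This is a birth-death chain on three states, which satisfies detailed balance: π_1 · P_{12} = π_2 · P_{21} and π_2 · P_{23} = π_3 · P_{32}.
From π_1 · 1/4 = π_2 · 1/7: π_2/π_1 = (1/4)/(1/7) = 7/4.
From π_2 · 1/4 = π_3 · 1/7: π_3/π_2 = (1/4)/(1/7) = 7/4.
Take π_1 proportional to 1; then unnormalized π = (1, 7/4, 49/16). Normalize by dividing by the sum 93/16:
  π = (16/93, 28/93, 49/93).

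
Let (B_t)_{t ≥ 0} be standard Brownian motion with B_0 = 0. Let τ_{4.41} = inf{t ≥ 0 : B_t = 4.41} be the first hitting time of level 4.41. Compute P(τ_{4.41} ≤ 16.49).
P(τ_{4.41} ≤ 16.49) = 2(1 − Φ(4.41/√16.49)) = 2(1 − Φ(1.0860)) ≈ 0.2775

By the reflection principle for standard BM, P(τ_b ≤ t) = 2 · P(B_t ≥ b). Since B_t ~ N(0, t), P(B_t ≥ 4.41) = 1 − Φ(4.41/√t) = 1 − Φ(4.41/√16.49) = 1 − Φ(1.0860) ≈ 0.13874. Doubling: P(τ_{4.41} ≤ 16.49) ≈ 2 · 0.13874 = 0.27748 ≈ 0.2775.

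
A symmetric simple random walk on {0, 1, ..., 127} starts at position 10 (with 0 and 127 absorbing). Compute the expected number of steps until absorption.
E[τ | X_0 = 10] = 1170

Let v_k = E[τ | X_0 = k]. Boundary: v_0 = v_127 = 0. Recurrence: v_k = 1 + (v_{k-1} + v_{k+1})/2 for 1 ≤ k ≤ 126. The particular solution to v_k − (v_{k-1} + v_{k+1})/2 = 1 is v_k = −k^2. Adding homogeneous solution A + B k and matching boundaries gives v_k = k (127 − k). Substituting k = 10: v_10 = 10 · 117 = 1170.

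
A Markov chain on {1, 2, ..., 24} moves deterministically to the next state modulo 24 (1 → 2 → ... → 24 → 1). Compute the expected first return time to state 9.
E[T_9 | X_0 = 9] = 24

The chain cycles deterministically, so starting at state 9 it returns in exactly 24 steps. Equivalently, the stationary distribution is uniform π_j = 1/24 for every state j, so by Kac's formula E[T_9] = 1/π_9 = 24.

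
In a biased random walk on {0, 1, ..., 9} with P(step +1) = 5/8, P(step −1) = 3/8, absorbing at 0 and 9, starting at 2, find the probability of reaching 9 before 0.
P(hit 9 before 0) = (1 − (3/5)^2) / (1 − (3/5)^9) = 625000/966721

Let u_k denote P(reach 9 before 0 | start at k). Boundary: u_0 = 0, u_9 = 1. Recurrence: u_k = 5/8·u_{k+1} + 3/8·u_{k-1} for 1 ≤ k ≤ 8. Try u_k = A + B·r^k with r = q/p = (3/8)/(5/8) = 3/5. Substitution satisfies the recurrence; boundary conditions give:
  u_k = (1 − r^k) / (1 − r^N) = (1 − (3/5)^2) / (1 − (3/5)^9) = 625000/966721.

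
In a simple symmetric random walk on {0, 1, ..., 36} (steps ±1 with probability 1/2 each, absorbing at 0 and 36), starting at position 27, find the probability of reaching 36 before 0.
P(hit 36 before 0) = 27/36 = 3/4

Let u_k = P(hit 36 before 0 | start at k). Then u_0 = 0, u_36 = 1, and u_k = u_{k-1}/2 + u_{k+1}/2 for 1 ≤ k ≤ 35. This harmonic recurrence is solved by u_k = k/36, giving u_27 = 27/36 = 3/4.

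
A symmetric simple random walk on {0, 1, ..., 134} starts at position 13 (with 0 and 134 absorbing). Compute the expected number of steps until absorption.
E[τ | X_0 = 13] = 1573

Let v_k = E[τ | X_0 = k]. Boundary: v_0 = v_134 = 0. Recurrence: v_k = 1 + (v_{k-1} + v_{k+1})/2 for 1 ≤ k ≤ 133. The particular solution to v_k − (v_{k-1} + v_{k+1})/2 = 1 is v_k = −k^2. Adding homogeneous solution A + B k and matching boundaries gives v_k = k (134 − k). Substituting k = 13: v_13 = 13 · 121 = 1573.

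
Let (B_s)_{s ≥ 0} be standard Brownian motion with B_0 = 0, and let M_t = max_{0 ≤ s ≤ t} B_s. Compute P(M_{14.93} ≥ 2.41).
P(M_{14.93} ≥ 2.41) = 2·P(B_{14.93} ≥ 2.41) = 2(1 − Φ(2.41/√14.93)) ≈ 0.5328

By the reflection principle for Brownian motion, P(M_t ≥ a) = 2 · P(B_t ≥ a) for a ≥ 0. Since B_t ~ N(0, t), P(B_t ≥ 2.41) = 1 − Φ(2.41/√t) = 1 − Φ(2.41/√14.93) = 1 − Φ(0.6237). So
  P(M_{14.93} ≥ 2.41) = 2(1 − Φ(0.6237)) ≈ 0.5328.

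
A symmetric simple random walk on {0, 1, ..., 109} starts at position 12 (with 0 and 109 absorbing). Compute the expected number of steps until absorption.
E[τ | X_0 = 12] = 1164

Let v_k = E[τ | X_0 = k]. Boundary: v_0 = v_109 = 0. Recurrence: v_k = 1 + (v_{k-1} + v_{k+1})/2 for 1 ≤ k ≤ 108. The particular solution to v_k − (v_{k-1} + v_{k+1})/2 = 1 is v_k = −k^2. Adding homogeneous solution A + B k and matching boundaries gives v_k = k (109 − k). Substituting k = 12: v_12 = 12 · 97 = 1164.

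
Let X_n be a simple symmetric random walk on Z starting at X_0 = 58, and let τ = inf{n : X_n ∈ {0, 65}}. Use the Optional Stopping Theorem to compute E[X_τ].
E[X_τ] = 58

X_n is a martingale and τ is a bounded-mean stopping time (indeed τ is finite a.s. with bounded expectation since the walk is in a bounded region). By the OST, E[X_τ] = E[X_0] = 58. Equivalently: E[X_τ] = 65 · P(hit 65 first) + 0 · P(hit 0 first) = 65 · (58/65) = 58.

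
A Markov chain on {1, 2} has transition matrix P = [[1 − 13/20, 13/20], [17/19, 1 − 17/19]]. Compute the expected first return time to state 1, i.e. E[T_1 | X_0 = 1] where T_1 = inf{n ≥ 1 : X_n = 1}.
E[T_1 | X_0 = 1] = 1/π_1 = 587/340

For an irreducible recurrent Markov chain with stationary distribution π, E[T_i | X_0 = i] = 1/π_i (Kac's formula). Here π_1 = (17/19)/(13/20 + 17/19) = (17/19)/(587/380) = 340/587, so E[T_1 | X_0 = 1] = 1/π_1 = (13/20 + 17/19)/(17/19) = (587/380)/(17/19) = 587/340.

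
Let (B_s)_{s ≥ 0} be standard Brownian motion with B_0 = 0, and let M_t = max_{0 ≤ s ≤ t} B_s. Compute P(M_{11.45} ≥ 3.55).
P(M_{11.45} ≥ 3.55) = 2·P(B_{11.45} ≥ 3.55) = 2(1 − Φ(3.55/√11.45)) ≈ 0.2941

By the reflection principle for Brownian motion, P(M_t ≥ a) = 2 · P(B_t ≥ a) for a ≥ 0. Since B_t ~ N(0, t), P(B_t ≥ 3.55) = 1 − Φ(3.55/√t) = 1 − Φ(3.55/√11.45) = 1 − Φ(1.0491). So
  P(M_{11.45} ≥ 3.55) = 2(1 − Φ(1.0491)) ≈ 0.2941.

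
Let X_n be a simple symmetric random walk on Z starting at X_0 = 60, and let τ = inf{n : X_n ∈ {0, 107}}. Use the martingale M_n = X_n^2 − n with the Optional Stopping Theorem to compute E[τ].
E[τ] = 2820

M_n = X_n^2 − n is a martingale (since E[X_{n+1}^2 | F_n] = X_n^2 + 1). By OST (τ has finite mean in a bounded region), E[M_τ] = E[M_0] = X_0^2 − 0 = 60^2 = 3600. Also E[M_τ] = E[X_τ^2] − E[τ]. The walk exits at 0 or 107, with P(hit 107 first) = 60/107, so E[X_τ^2] = 107^2 · 60/107 + 0 = 6420. Thus E[τ] = E[X_τ^2] − E[M_τ] = 6420 − 3600 = 2820 = 60(107 − 60) = 2820.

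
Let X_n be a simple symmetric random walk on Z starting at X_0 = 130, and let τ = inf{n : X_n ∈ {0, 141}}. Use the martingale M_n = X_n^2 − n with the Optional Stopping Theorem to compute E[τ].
E[τ] = 1430

M_n = X_n^2 − n is a martingale (since E[X_{n+1}^2 | F_n] = X_n^2 + 1). By OST (τ has finite mean in a bounded region), E[M_τ] = E[M_0] = X_0^2 − 0 = 130^2 = 16900. Also E[M_τ] = E[X_τ^2] − E[τ]. The walk exits at 0 or 141, with P(hit 141 first) = 130/141, so E[X_τ^2] = 141^2 · 130/141 + 0 = 18330. Thus E[τ] = E[X_τ^2] − E[M_τ] = 18330 − 16900 = 1430 = 130(141 − 130) = 1430.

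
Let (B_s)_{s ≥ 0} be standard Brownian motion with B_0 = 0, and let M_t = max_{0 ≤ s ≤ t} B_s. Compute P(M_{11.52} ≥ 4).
P(M_{11.52} ≥ 4) = 2·P(B_{11.52} ≥ 4) = 2(1 − Φ(4/√11.52)) ≈ 0.2386

By the reflection principle for Brownian motion, P(M_t ≥ a) = 2 · P(B_t ≥ a) for a ≥ 0. Since B_t ~ N(0, t), P(B_t ≥ 4) = 1 − Φ(4/√t) = 1 − Φ(4/√11.52) = 1 − Φ(1.1785). So
  P(M_{11.52} ≥ 4) = 2(1 − Φ(1.1785)) ≈ 0.2386.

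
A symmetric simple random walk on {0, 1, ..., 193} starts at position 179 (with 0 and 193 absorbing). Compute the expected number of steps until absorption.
E[τ | X_0 = 179] = 2506

Let v_k = E[τ | X_0 = k]. Boundary: v_0 = v_193 = 0. Recurrence: v_k = 1 + (v_{k-1} + v_{k+1})/2 for 1 ≤ k ≤ 192. The particular solution to v_k − (v_{k-1} + v_{k+1})/2 = 1 is v_k = −k^2. Adding homogeneous solution A + B k and matching boundaries gives v_k = k (193 − k). Substituting k = 179: v_179 = 179 · 14 = 2506.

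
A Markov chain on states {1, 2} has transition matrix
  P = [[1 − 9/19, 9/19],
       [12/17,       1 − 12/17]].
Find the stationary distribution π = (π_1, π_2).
π_1 = 76/127, π_2 = 51/127

Solve πP = π with π_1 + π_2 = 1. From πP = π: π_1 · (1 − 9/19) + π_2 · 12/17 = π_1 ⇒ π_2 · 12/17 = π_1 · 9/19 ⇒ π_2/π_1 = (9/19)/(12/17) = 51/76. Together with π_1 + π_2 = 1:
  π_1 = (12/17)/(9/19 + 12/17) = (12/17)/(381/323) = 76/127,
  π_2 = (9/19)/(9/19 + 12/17) = (9/19)/(381/323) = 51/127.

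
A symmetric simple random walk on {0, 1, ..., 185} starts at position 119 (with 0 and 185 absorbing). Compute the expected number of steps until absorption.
E[τ | X_0 = 119] = 7854

Let v_k = E[τ | X_0 = k]. Boundary: v_0 = v_185 = 0. Recurrence: v_k = 1 + (v_{k-1} + v_{k+1})/2 for 1 ≤ k ≤ 184. The particular solution to v_k − (v_{k-1} + v_{k+1})/2 = 1 is v_k = −k^2. Adding homogeneous solution A + B k and matching boundaries gives v_k = k (185 − k). Substituting k = 119: v_119 = 119 · 66 = 7854.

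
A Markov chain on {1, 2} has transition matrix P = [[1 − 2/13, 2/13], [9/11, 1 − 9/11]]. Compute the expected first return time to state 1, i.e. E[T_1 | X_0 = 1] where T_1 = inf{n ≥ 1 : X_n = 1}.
E[T_1 | X_0 = 1] = 1/π_1 = 139/117

For an irreducible recurrent Markov chain with stationary distribution π, E[T_i | X_0 = i] = 1/π_i (Kac's formula). Here π_1 = (9/11)/(2/13 + 9/11) = (9/11)/(139/143) = 117/139, so E[T_1 | X_0 = 1] = 1/π_1 = (2/13 + 9/11)/(9/11) = (139/143)/(9/11) = 139/117.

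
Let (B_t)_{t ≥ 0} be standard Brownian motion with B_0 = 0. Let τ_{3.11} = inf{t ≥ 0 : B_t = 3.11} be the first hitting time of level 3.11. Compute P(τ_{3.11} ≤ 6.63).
P(τ_{3.11} ≤ 6.63) = 2(1 − Φ(3.11/√6.63)) = 2(1 − Φ(1.2078)) ≈ 0.2271

By the reflection principle for standard BM, P(τ_b ≤ t) = 2 · P(B_t ≥ b). Since B_t ~ N(0, t), P(B_t ≥ 3.11) = 1 − Φ(3.11/√t) = 1 − Φ(3.11/√6.63) = 1 − Φ(1.2078) ≈ 0.11356. Doubling: P(τ_{3.11} ≤ 6.63) ≈ 2 · 0.11356 = 0.22712 ≈ 0.2271.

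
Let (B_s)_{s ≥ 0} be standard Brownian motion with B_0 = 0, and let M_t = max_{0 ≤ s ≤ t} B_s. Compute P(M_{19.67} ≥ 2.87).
P(M_{19.67} ≥ 2.87) = 2·P(B_{19.67} ≥ 2.87) = 2(1 − Φ(2.87/√19.67)) ≈ 0.5176

By the reflection principle for Brownian motion, P(M_t ≥ a) = 2 · P(B_t ≥ a) for a ≥ 0. Since B_t ~ N(0, t), P(B_t ≥ 2.87) = 1 − Φ(2.87/√t) = 1 − Φ(2.87/√19.67) = 1 − Φ(0.6471). So
  P(M_{19.67} ≥ 2.87) = 2(1 − Φ(0.6471)) ≈ 0.5176.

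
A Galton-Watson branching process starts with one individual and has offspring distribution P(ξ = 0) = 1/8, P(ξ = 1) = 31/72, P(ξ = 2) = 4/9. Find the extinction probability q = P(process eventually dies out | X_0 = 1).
q = 9/32

The pgf is f(s) = 1/8 + 31/72·s + 4/9·s². The extinction probability q is the smallest fixed point of f in [0, 1]. Setting s = f(s):
  4/9·s² + (31/72 − 1)·s + 1/8 = 0
  4/9·s² − (1/8 + 4/9)·s + 1/8 = 0
which factors as (s − 1)·(4/9·s − 1/8) = 0, giving roots s = 1 and s = (1/8)/(4/9) = 9/32.
Mean offspring μ = 31/72 + 2·4/9 = 95/72 > 1 (supercritical), so q < 1. The extinction probability is the smaller root: q = (1/8)/(4/9) = 9/32.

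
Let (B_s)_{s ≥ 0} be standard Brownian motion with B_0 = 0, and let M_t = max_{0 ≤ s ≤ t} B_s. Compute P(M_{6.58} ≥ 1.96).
P(M_{6.58} ≥ 1.96) = 2·P(B_{6.58} ≥ 1.96) = 2(1 − Φ(1.96/√6.58)) ≈ 0.4448

By the reflection principle for Brownian motion, P(M_t ≥ a) = 2 · P(B_t ≥ a) for a ≥ 0. Since B_t ~ N(0, t), P(B_t ≥ 1.96) = 1 − Φ(1.96/√t) = 1 − Φ(1.96/√6.58) = 1 − Φ(0.7641). So
  P(M_{6.58} ≥ 1.96) = 2(1 − Φ(0.7641)) ≈ 0.4448.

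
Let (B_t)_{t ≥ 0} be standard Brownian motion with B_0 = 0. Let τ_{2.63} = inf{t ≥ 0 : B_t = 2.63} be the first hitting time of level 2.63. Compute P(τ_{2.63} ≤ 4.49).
P(τ_{2.63} ≤ 4.49) = 2(1 − Φ(2.63/√4.49)) = 2(1 − Φ(1.2412)) ≈ 0.2145

By the reflection principle for standard BM, P(τ_b ≤ t) = 2 · P(B_t ≥ b). Since B_t ~ N(0, t), P(B_t ≥ 2.63) = 1 − Φ(2.63/√t) = 1 − Φ(2.63/√4.49) = 1 − Φ(1.2412) ≈ 0.10727. Doubling: P(τ_{2.63} ≤ 4.49) ≈ 2 · 0.10727 = 0.21454 ≈ 0.2145.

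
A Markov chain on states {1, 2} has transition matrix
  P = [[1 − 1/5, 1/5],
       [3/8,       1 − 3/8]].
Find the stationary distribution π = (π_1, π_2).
π_1 = 15/23, π_2 = 8/23

Solve πP = π with π_1 + π_2 = 1. From πP = π: π_1 · (1 − 1/5) + π_2 · 3/8 = π_1 ⇒ π_2 · 3/8 = π_1 · 1/5 ⇒ π_2/π_1 = (1/5)/(3/8) = 8/15. Together with π_1 + π_2 = 1:
  π_1 = (3/8)/(1/5 + 3/8) = (3/8)/(23/40) = 15/23,
  π_2 = (1/5)/(1/5 + 3/8) = (1/5)/(23/40) = 8/23.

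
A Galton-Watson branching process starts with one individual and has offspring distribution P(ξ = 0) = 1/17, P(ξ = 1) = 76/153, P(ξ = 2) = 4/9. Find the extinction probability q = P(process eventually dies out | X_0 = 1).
q = 9/68

The pgf is f(s) = 1/17 + 76/153·s + 4/9·s². The extinction probability q is the smallest fixed point of f in [0, 1]. Setting s = f(s):
  4/9·s² + (76/153 − 1)·s + 1/17 = 0
  4/9·s² − (1/17 + 4/9)·s + 1/17 = 0
which factors as (s − 1)·(4/9·s − 1/17) = 0, giving roots s = 1 and s = (1/17)/(4/9) = 9/68.
Mean offspring μ = 76/153 + 2·4/9 = 212/153 > 1 (supercritical), so q < 1. The extinction probability is the smaller root: q = (1/17)/(4/9) = 9/68.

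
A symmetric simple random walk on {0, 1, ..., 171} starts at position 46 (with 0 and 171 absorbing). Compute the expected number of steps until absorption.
E[τ | X_0 = 46] = 5750

Let v_k = E[τ | X_0 = k]. Boundary: v_0 = v_171 = 0. Recurrence: v_k = 1 + (v_{k-1} + v_{k+1})/2 for 1 ≤ k ≤ 170. The particular solution to v_k − (v_{k-1} + v_{k+1})/2 = 1 is v_k = −k^2. Adding homogeneous solution A + B k and matching boundaries gives v_k = k (171 − k). Substituting k = 46: v_46 = 46 · 125 = 5750.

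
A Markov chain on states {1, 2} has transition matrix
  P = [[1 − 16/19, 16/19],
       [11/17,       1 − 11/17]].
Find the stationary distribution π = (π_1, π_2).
π_1 = 209/481, π_2 = 272/481

Solve πP = π with π_1 + π_2 = 1. From πP = π: π_1 · (1 − 16/19) + π_2 · 11/17 = π_1 ⇒ π_2 · 11/17 = π_1 · 16/19 ⇒ π_2/π_1 = (16/19)/(11/17) = 272/209. Together with π_1 + π_2 = 1:
  π_1 = (11/17)/(16/19 + 11/17) = (11/17)/(481/323) = 209/481,
  π_2 = (16/19)/(16/19 + 11/17) = (16/19)/(481/323) = 272/481.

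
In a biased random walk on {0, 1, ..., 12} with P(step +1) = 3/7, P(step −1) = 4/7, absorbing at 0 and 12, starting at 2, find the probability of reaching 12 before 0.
P(hit 12 before 0) = (1 − (4/3)^2) / (1 − (4/3)^12) = 59049/2320825

Let u_k denote P(reach 12 before 0 | start at k). Boundary: u_0 = 0, u_12 = 1. Recurrence: u_k = 3/7·u_{k+1} + 4/7·u_{k-1} for 1 ≤ k ≤ 11. Try u_k = A + B·r^k with r = q/p = (4/7)/(3/7) = 4/3. Substitution satisfies the recurrence; boundary conditions give:
  u_k = (1 − r^k) / (1 − r^N) = (1 − (4/3)^2) / (1 − (4/3)^12) = 59049/2320825.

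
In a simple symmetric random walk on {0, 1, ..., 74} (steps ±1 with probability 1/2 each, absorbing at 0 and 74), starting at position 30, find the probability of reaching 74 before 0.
P(hit 74 before 0) = 30/74 = 15/37

Let u_k = P(hit 74 before 0 | start at k). Then u_0 = 0, u_74 = 1, and u_k = u_{k-1}/2 + u_{k+1}/2 for 1 ≤ k ≤ 73. This harmonic recurrence is solved by u_k = k/74, giving u_30 = 30/74 = 15/37.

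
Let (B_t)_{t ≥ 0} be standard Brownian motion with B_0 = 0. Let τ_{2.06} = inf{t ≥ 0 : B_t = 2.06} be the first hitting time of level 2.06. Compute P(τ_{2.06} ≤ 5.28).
P(τ_{2.06} ≤ 5.28) = 2(1 − Φ(2.06/√5.28)) = 2(1 − Φ(0.8965)) ≈ 0.3700

By the reflection principle for standard BM, P(τ_b ≤ t) = 2 · P(B_t ≥ b). Since B_t ~ N(0, t), P(B_t ≥ 2.06) = 1 − Φ(2.06/√t) = 1 − Φ(2.06/√5.28) = 1 − Φ(0.8965) ≈ 0.18499. Doubling: P(τ_{2.06} ≤ 5.28) ≈ 2 · 0.18499 = 0.36998 ≈ 0.3700.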